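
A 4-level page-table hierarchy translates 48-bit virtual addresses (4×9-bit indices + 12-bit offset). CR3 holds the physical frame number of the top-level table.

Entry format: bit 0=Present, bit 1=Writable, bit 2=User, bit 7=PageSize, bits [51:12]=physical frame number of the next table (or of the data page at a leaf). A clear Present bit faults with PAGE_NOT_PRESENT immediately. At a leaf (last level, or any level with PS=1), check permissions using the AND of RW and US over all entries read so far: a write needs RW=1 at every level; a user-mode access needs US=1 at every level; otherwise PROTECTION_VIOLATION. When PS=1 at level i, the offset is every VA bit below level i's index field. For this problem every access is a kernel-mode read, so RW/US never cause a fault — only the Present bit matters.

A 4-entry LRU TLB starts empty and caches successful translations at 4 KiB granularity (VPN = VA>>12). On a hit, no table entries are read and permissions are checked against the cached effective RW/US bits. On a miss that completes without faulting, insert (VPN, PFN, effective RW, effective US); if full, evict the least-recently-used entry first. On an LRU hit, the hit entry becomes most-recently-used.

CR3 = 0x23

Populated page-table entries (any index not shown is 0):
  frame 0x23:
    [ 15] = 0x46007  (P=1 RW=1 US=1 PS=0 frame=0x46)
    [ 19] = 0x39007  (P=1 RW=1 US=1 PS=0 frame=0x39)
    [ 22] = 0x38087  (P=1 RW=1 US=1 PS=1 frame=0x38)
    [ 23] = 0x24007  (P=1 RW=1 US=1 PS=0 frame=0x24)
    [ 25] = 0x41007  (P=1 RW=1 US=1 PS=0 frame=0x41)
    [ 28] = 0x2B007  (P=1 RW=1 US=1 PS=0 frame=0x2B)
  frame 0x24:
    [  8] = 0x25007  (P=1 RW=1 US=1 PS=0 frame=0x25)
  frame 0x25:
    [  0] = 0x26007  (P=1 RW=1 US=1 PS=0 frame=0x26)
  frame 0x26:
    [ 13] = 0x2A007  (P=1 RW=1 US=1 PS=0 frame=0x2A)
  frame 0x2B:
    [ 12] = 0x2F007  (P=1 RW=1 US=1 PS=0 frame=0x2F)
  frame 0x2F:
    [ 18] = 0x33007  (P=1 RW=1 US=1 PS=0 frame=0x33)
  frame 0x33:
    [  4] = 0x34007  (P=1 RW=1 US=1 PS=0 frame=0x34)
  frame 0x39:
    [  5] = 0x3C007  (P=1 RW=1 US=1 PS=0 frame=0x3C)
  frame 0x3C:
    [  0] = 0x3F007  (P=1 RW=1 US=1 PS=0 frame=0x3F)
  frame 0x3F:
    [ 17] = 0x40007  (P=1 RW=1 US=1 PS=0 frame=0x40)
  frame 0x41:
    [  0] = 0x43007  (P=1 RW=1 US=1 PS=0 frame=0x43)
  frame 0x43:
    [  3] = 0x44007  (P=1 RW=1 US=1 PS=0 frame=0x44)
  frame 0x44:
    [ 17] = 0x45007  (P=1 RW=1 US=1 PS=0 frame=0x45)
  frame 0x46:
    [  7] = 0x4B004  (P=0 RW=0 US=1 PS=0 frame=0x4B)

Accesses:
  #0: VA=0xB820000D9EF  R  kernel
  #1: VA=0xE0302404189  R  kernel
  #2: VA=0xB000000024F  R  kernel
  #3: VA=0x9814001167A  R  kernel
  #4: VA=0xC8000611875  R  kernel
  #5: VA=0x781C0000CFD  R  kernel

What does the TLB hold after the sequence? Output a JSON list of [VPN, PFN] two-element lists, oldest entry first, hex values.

Per-access translation:
#0 VA=0xB820000D9EF (r,kernel):
  L0 @0x23[23] → 0x24007  P=1,RW=1,US=1,PS=0
  L1 @0x24[8] → 0x25007  P=1,RW=1,US=1,PS=0
  L2 @0x25[0] → 0x26007  P=1,RW=1,US=1,PS=0
  L3 @0x26[13] → 0x2A007  P=1,RW=1,US=1,PS=0
  ⇒ phys 0x2A9EF  [4 reads]
#1 VA=0xE0302404189 (r,kernel):
  L0 @0x23[28] → 0x2B007  P=1,RW=1,US=1,PS=0
  L1 @0x2B[12] → 0x2F007  P=1,RW=1,US=1,PS=0
  L2 @0x2F[18] → 0x33007  P=1,RW=1,US=1,PS=0
  L3 @0x33[4] → 0x34007  P=1,RW=1,US=1,PS=0
  ⇒ phys 0x34189  [4 reads]
#2 VA=0xB000000024F (r,kernel):
  L0 @0x23[22] → 0x38087  P=1,RW=1,US=1,PS=1
  ⇒ phys 0x3824F (huge @L0)  [1 reads]
#3 VA=0x9814001167A (r,kernel):
  L0 @0x23[19] → 0x39007  P=1,RW=1,US=1,PS=0
  L1 @0x39[5] → 0x3C007  P=1,RW=1,US=1,PS=0
  L2 @0x3C[0] → 0x3F007  P=1,RW=1,US=1,PS=0
  L3 @0x3F[17] → 0x40007  P=1,RW=1,US=1,PS=0
  ⇒ phys 0x4067A  [4 reads]
#4 VA=0xC8000611875 (r,kernel):
  L0 @0x23[25] → 0x41007  P=1,RW=1,US=1,PS=0
  L1 @0x41[0] → 0x43007  P=1,RW=1,US=1,PS=0
  L2 @0x43[3] → 0x44007  P=1,RW=1,US=1,PS=0
  L3 @0x44[17] → 0x45007  P=1,RW=1,US=1,PS=0
  ⇒ phys 0x45875  [4 reads]
#5 VA=0x781C0000CFD (r,kernel):
  L0 @0x23[15] → 0x46007  P=1,RW=1,US=1,PS=0
  L1 @0x46[7] → 0x4B004  P=0,RW=0,US=1,PS=0
  → PAGE_NOT_PRESENT  (2 entries read)

TLB: [["0xE0302404", "0x34"], ["0xB0000000", "0x38"], ["0x98140011", "0x40"], ["0xC8000611", "0x45"]]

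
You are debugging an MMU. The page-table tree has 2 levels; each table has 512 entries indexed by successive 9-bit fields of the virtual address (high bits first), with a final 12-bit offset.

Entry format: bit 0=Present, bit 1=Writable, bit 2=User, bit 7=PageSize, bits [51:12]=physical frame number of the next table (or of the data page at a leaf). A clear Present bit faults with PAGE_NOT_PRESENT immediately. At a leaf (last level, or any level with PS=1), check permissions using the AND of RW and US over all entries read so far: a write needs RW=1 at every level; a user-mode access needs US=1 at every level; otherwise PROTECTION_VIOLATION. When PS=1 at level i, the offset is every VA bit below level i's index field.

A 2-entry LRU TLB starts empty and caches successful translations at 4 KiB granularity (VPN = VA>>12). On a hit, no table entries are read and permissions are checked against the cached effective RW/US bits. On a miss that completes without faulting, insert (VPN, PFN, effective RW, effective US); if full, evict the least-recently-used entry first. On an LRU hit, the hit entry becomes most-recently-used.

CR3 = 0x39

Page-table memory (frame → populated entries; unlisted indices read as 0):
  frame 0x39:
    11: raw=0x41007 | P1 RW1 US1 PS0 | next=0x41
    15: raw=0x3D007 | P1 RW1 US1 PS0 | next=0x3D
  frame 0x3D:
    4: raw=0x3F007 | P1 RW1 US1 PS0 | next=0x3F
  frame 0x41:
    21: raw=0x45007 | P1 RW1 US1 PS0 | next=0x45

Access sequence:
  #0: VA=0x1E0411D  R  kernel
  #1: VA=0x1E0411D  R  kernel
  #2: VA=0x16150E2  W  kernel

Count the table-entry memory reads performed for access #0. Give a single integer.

Per-access translation:
#0 VA=0x1E0411D (r,kernel):
  lvl0: tbl 0x39, slot 15 ⇒ 0x3D007 (P1/RW1/US1/PS0)
  lvl1: tbl 0x3D, slot 4 ⇒ 0x3F007 (P1/RW1/US1/PS0)
  ⇒ phys 0x3F11D  [2 reads]
#1 VA=0x1E0411D (r,kernel):
  TLB hit vpn=0x1E04 → PA=0x3F11D
#2 VA=0x16150E2 (w,kernel):
  lvl0: tbl 0x39, slot 11 ⇒ 0x41007 (P1/RW1/US1/PS0)
  lvl1: tbl 0x41, slot 21 ⇒ 0x45007 (P1/RW1/US1/PS0)
  ⇒ phys 0x450E2  [2 reads]

Entries read for #0: 2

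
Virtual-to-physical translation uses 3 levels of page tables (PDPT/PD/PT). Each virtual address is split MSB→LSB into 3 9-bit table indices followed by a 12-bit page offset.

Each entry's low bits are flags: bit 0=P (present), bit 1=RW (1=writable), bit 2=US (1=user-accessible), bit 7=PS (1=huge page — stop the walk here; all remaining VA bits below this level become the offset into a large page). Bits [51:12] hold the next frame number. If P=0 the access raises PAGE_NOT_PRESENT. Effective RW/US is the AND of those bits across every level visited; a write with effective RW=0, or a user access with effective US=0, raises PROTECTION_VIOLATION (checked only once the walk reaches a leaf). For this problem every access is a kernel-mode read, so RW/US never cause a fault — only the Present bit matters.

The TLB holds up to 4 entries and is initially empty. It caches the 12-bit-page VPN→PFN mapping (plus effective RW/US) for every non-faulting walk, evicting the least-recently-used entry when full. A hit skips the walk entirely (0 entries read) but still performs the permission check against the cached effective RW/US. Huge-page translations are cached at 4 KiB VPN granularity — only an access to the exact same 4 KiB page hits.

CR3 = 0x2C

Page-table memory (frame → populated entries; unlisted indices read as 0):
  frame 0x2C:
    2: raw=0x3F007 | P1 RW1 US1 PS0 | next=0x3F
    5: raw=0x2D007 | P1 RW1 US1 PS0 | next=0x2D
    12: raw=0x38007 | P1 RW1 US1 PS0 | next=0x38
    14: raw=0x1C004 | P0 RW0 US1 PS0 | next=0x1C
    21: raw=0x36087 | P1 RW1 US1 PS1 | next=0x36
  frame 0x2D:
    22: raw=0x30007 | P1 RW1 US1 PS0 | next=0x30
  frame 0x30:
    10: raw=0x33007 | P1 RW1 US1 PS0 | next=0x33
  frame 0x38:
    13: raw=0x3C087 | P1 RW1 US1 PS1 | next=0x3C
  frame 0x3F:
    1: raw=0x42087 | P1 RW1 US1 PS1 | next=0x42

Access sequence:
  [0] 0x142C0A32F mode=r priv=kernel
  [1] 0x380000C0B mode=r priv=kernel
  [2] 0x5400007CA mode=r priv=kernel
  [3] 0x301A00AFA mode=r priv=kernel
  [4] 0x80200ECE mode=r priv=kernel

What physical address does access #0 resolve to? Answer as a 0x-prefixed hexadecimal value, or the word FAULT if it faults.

Trace:
#0 VA=0x142C0A32F (r,kernel):
  lvl0: tbl 0x2C, slot 5 ⇒ 0x2D007 (P1/RW1/US1/PS0)
  lvl1: tbl 0x2D, slot 22 ⇒ 0x30007 (P1/RW1/US1/PS0)
  lvl2: tbl 0x30, slot 10 ⇒ 0x33007 (P1/RW1/US1/PS0)
  → PA=0x3332F  (3 entries read)
#1 VA=0x380000C0B (r,kernel):
  lvl0: tbl 0x2C, slot 14 ⇒ 0x1C004 (P0/RW0/US1/PS0)
  ⇒ fault: PAGE_NOT_PRESENT  — 1 lookups
#2 VA=0x5400007CA (r,kernel):
  lvl0: tbl 0x2C, slot 21 ⇒ 0x36087 (P1/RW1/US1/PS1)
  → PA=0x367CA (huge @L0)  (1 entries read)
#3 VA=0x301A00AFA (r,kernel):
  lvl0: tbl 0x2C, slot 12 ⇒ 0x38007 (P1/RW1/US1/PS0)
  lvl1: tbl 0x38, slot 13 ⇒ 0x3C087 (P1/RW1/US1/PS1)
  → PA=0x3CAFA (huge @L1)  (2 entries read)
#4 VA=0x80200ECE (r,kernel):
  lvl0: tbl 0x2C, slot 2 ⇒ 0x3F007 (P1/RW1/US1/PS0)
  lvl1: tbl 0x3F, slot 1 ⇒ 0x42087 (P1/RW1/US1/PS1)
  → PA=0x42ECE (huge @L1)  (2 entries read)

Access #0 PA: 0x3332F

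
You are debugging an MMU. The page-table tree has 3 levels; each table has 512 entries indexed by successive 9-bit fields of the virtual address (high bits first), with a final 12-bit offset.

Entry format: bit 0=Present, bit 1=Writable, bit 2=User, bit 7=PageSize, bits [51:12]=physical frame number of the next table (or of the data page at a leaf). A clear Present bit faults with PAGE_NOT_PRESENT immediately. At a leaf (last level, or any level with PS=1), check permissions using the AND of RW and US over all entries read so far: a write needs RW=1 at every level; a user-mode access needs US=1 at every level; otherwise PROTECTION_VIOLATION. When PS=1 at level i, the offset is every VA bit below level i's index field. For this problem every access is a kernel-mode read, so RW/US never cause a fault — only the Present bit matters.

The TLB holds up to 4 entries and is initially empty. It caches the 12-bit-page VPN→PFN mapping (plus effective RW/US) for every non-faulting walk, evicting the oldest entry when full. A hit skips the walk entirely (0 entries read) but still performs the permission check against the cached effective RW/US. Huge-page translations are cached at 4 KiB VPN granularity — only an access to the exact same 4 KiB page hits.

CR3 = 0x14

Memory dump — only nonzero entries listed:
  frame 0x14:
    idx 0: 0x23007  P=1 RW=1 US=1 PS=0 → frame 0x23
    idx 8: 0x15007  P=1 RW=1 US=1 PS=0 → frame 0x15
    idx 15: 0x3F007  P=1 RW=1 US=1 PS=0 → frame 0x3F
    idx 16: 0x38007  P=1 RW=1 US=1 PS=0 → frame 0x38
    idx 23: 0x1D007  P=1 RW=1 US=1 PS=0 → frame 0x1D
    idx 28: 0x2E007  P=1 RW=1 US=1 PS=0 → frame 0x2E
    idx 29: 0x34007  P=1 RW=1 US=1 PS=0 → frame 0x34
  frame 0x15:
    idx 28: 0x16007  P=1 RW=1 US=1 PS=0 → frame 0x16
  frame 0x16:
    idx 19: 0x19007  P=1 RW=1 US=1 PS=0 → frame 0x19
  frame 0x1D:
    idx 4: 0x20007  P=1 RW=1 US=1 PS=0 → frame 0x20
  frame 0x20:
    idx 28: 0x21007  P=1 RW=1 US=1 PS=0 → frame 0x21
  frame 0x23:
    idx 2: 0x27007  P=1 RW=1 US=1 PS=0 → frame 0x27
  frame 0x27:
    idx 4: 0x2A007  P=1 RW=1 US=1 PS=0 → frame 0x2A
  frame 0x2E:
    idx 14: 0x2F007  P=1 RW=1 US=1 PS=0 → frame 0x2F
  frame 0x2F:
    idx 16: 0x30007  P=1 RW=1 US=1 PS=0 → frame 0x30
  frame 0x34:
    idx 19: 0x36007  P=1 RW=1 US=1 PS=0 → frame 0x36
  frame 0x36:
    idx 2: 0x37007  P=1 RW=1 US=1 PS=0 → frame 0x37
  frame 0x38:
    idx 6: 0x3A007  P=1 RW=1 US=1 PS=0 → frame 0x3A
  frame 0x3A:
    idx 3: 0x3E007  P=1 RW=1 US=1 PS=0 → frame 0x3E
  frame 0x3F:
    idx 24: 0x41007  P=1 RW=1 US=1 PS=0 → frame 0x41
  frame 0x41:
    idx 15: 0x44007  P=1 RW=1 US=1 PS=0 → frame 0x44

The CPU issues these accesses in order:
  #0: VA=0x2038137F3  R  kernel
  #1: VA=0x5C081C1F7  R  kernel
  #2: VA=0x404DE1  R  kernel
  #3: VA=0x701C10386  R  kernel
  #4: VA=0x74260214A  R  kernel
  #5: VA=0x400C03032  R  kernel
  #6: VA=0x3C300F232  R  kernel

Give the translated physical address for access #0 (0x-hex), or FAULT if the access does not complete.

Per-access translation:
#0 VA=0x2038137F3 (r,kernel):
  lvl0: tbl 0x14, slot 8 ⇒ 0x15007 (P1/RW1/US1/PS0)
  lvl1: tbl 0x15, slot 28 ⇒ 0x16007 (P1/RW1/US1/PS0)
  lvl2: tbl 0x16, slot 19 ⇒ 0x19007 (P1/RW1/US1/PS0)
  → PA=0x197F3  (3 entries read)
#1 VA=0x5C081C1F7 (r,kernel):
  lvl0: tbl 0x14, slot 23 ⇒ 0x1D007 (P1/RW1/US1/PS0)
  lvl1: tbl 0x1D, slot 4 ⇒ 0x20007 (P1/RW1/US1/PS0)
  lvl2: tbl 0x20, slot 28 ⇒ 0x21007 (P1/RW1/US1/PS0)
  → PA=0x211F7  (3 entries read)
#2 VA=0x404DE1 (r,kernel):
  lvl0: tbl 0x14, slot 0 ⇒ 0x23007 (P1/RW1/US1/PS0)
  lvl1: tbl 0x23, slot 2 ⇒ 0x27007 (P1/RW1/US1/PS0)
  lvl2: tbl 0x27, slot 4 ⇒ 0x2A007 (P1/RW1/US1/PS0)
  → PA=0x2ADE1  (3 entries read)
#3 VA=0x701C10386 (r,kernel):
  lvl0: tbl 0x14, slot 28 ⇒ 0x2E007 (P1/RW1/US1/PS0)
  lvl1: tbl 0x2E, slot 14 ⇒ 0x2F007 (P1/RW1/US1/PS0)
  lvl2: tbl 0x2F, slot 16 ⇒ 0x30007 (P1/RW1/US1/PS0)
  → PA=0x30386  (3 entries read)
#4 VA=0x74260214A (r,kernel):
  lvl0: tbl 0x14, slot 29 ⇒ 0x34007 (P1/RW1/US1/PS0)
  lvl1: tbl 0x34, slot 19 ⇒ 0x36007 (P1/RW1/US1/PS0)
  lvl2: tbl 0x36, slot 2 ⇒ 0x37007 (P1/RW1/US1/PS0)
  → PA=0x3714A  (3 entries read)
#5 VA=0x400C03032 (r,kernel):
  lvl0: tbl 0x14, slot 16 ⇒ 0x38007 (P1/RW1/US1/PS0)
  lvl1: tbl 0x38, slot 6 ⇒ 0x3A007 (P1/RW1/US1/PS0)
  lvl2: tbl 0x3A, slot 3 ⇒ 0x3E007 (P1/RW1/US1/PS0)
  → PA=0x3E032  (3 entries read)
#6 VA=0x3C300F232 (r,kernel):
  lvl0: tbl 0x14, slot 15 ⇒ 0x3F007 (P1/RW1/US1/PS0)
  lvl1: tbl 0x3F, slot 24 ⇒ 0x41007 (P1/RW1/US1/PS0)
  lvl2: tbl 0x41, slot 15 ⇒ 0x44007 (P1/RW1/US1/PS0)
  → PA=0x44232  (3 entries read)

Access #0 PA: 0x197F3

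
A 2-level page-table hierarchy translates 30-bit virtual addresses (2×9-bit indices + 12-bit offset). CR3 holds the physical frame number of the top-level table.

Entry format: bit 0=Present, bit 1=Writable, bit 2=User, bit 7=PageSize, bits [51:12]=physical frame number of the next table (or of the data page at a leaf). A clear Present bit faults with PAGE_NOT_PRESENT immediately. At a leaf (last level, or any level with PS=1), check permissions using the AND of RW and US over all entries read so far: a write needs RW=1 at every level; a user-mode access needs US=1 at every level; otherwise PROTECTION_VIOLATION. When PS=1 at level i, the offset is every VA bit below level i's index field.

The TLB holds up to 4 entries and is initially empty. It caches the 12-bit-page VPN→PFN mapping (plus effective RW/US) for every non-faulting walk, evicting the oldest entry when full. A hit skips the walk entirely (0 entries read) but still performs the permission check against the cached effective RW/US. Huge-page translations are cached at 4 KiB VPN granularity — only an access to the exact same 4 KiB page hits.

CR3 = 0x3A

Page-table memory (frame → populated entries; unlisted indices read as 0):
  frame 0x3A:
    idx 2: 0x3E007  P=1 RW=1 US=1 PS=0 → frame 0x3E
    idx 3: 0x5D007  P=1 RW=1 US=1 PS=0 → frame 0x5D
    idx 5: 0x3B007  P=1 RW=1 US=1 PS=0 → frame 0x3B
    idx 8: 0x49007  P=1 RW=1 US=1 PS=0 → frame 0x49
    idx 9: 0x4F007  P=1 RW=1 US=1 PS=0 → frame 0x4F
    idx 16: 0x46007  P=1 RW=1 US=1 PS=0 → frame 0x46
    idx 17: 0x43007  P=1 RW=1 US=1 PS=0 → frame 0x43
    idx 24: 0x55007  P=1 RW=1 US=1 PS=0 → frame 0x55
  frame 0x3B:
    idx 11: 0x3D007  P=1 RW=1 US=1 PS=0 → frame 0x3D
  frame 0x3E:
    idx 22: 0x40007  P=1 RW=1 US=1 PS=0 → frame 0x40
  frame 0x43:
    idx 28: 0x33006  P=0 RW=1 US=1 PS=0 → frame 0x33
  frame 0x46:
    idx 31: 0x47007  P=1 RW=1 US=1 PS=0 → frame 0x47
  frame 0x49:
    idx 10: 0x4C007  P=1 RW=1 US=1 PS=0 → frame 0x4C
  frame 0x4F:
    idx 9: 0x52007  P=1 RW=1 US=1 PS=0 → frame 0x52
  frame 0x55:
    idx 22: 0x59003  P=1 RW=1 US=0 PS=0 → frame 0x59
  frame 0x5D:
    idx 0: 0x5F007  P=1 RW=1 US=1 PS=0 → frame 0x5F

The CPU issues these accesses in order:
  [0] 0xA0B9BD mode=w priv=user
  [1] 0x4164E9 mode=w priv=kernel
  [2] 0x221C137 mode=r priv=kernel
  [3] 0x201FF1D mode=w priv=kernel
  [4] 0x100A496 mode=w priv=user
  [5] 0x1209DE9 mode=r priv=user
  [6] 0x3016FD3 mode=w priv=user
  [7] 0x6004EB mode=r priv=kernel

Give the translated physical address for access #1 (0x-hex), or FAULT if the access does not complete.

Per-access translation:
#0 VA=0xA0B9BD (w,user):
  [0] read 0x3A idx=5: raw=0x3B007 flags P=1 W=1 U=1 S=0
  [1] read 0x3B idx=11: raw=0x3D007 flags P=1 W=1 U=1 S=0
  ⇒ phys 0x3D9BD  [2 reads]
#1 VA=0x4164E9 (w,kernel):
  [0] read 0x3A idx=2: raw=0x3E007 flags P=1 W=1 U=1 S=0
  [1] read 0x3E idx=22: raw=0x40007 flags P=1 W=1 U=1 S=0
  ⇒ phys 0x404E9  [2 reads]
#2 VA=0x221C137 (r,kernel):
  [0] read 0x3A idx=17: raw=0x43007 flags P=1 W=1 U=1 S=0
  [1] read 0x43 idx=28: raw=0x33006 flags P=0 W=1 U=1 S=0
  ✗ PAGE_NOT_PRESENT  [2 reads]
#3 VA=0x201FF1D (w,kernel):
  [0] read 0x3A idx=16: raw=0x46007 flags P=1 W=1 U=1 S=0
  [1] read 0x46 idx=31: raw=0x47007 flags P=1 W=1 U=1 S=0
  ⇒ phys 0x47F1D  [2 reads]
#4 VA=0x100A496 (w,user):
  [0] read 0x3A idx=8: raw=0x49007 flags P=1 W=1 U=1 S=0
  [1] read 0x49 idx=10: raw=0x4C007 flags P=1 W=1 U=1 S=0
  ⇒ phys 0x4C496  [2 reads]
#5 VA=0x1209DE9 (r,user):
  [0] read 0x3A idx=9: raw=0x4F007 flags P=1 W=1 U=1 S=0
  [1] read 0x4F idx=9: raw=0x52007 flags P=1 W=1 U=1 S=0
  ⇒ phys 0x52DE9  [2 reads]
#6 VA=0x3016FD3 (w,user):
  [0] read 0x3A idx=24: raw=0x55007 flags P=1 W=1 U=1 S=0
  [1] read 0x55 idx=22: raw=0x59003 flags P=1 W=1 U=0 S=0
  ✗ PROTECTION_VIOLATION  [2 reads]
#7 VA=0x6004EB (r,kernel):
  [0] read 0x3A idx=3: raw=0x5D007 flags P=1 W=1 U=1 S=0
  [1] read 0x5D idx=0: raw=0x5F007 flags P=1 W=1 U=1 S=0
  ⇒ phys 0x5F4EB  [2 reads]

Access #1 PA: 0x404E9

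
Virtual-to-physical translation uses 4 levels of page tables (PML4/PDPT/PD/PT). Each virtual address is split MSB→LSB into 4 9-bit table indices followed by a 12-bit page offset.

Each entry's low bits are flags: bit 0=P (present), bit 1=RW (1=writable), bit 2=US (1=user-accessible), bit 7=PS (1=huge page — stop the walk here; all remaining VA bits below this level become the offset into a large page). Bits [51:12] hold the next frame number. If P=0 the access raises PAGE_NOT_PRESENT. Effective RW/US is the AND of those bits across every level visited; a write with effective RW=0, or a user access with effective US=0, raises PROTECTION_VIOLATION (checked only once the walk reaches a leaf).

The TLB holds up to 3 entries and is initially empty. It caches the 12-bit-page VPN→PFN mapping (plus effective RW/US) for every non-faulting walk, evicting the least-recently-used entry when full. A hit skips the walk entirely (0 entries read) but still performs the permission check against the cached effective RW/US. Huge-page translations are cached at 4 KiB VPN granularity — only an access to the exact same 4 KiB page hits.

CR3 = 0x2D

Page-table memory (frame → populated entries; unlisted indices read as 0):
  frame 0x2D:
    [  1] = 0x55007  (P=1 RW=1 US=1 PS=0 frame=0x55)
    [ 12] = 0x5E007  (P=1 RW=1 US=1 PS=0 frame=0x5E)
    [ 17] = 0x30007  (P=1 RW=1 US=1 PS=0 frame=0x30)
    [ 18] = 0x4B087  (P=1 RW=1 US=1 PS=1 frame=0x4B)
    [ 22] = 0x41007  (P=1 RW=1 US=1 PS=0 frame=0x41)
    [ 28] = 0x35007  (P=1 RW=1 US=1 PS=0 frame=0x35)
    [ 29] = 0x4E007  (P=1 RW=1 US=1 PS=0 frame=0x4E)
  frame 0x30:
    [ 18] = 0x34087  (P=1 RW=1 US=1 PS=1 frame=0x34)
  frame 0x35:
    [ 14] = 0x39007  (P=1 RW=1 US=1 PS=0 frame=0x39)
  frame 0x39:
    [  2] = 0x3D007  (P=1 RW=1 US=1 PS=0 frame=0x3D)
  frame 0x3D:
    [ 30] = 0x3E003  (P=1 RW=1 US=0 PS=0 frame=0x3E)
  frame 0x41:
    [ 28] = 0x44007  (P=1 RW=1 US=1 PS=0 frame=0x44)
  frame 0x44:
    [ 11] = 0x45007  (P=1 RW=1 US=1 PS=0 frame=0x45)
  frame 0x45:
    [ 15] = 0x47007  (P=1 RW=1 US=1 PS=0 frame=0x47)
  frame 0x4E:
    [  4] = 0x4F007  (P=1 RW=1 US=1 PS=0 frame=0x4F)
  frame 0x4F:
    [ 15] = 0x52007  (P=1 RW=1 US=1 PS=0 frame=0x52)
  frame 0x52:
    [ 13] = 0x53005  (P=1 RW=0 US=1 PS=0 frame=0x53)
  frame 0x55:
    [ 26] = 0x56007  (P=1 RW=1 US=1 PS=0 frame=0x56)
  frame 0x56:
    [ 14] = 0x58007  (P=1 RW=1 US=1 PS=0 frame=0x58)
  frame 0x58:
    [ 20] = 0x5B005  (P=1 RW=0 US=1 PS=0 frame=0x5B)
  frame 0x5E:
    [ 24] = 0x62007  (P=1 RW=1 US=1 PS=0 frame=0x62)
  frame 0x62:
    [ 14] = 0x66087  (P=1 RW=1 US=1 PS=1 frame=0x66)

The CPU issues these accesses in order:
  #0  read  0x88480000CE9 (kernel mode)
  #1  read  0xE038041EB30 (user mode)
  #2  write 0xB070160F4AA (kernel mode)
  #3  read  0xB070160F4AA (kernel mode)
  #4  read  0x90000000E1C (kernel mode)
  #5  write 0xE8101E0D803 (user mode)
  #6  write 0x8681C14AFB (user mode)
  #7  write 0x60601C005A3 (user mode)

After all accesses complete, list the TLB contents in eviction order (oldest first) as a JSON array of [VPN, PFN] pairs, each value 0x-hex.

Walk each access:
#0 VA=0x88480000CE9 (r,kernel):
  [0] read 0x2D idx=17: raw=0x30007 flags P=1 W=1 U=1 S=0
  [1] read 0x30 idx=18: raw=0x34087 flags P=1 W=1 U=1 S=1
  → PA=0x34CE9 (huge @L1)  (2 entries read)
#1 VA=0xE038041EB30 (r,user):
  [0] read 0x2D idx=28: raw=0x35007 flags P=1 W=1 U=1 S=0
  [1] read 0x35 idx=14: raw=0x39007 flags P=1 W=1 U=1 S=0
  [2] read 0x39 idx=2: raw=0x3D007 flags P=1 W=1 U=1 S=0
  [3] read 0x3D idx=30: raw=0x3E003 flags P=1 W=1 U=0 S=0
  → PROTECTION_VIOLATION  (4 entries read)
#2 VA=0xB070160F4AA (w,kernel):
  [0] read 0x2D idx=22: raw=0x41007 flags P=1 W=1 U=1 S=0
  [1] read 0x41 idx=28: raw=0x44007 flags P=1 W=1 U=1 S=0
  [2] read 0x44 idx=11: raw=0x45007 flags P=1 W=1 U=1 S=0
  [3] read 0x45 idx=15: raw=0x47007 flags P=1 W=1 U=1 S=0
  → PA=0x474AA  (4 entries read)
#3 VA=0xB070160F4AA (r,kernel):
  TLB hit vpn=0xB070160F → PA=0x474AA
#4 VA=0x90000000E1C (r,kernel):
  [0] read 0x2D idx=18: raw=0x4B087 flags P=1 W=1 U=1 S=1
  → PA=0x4BE1C (huge @L0)  (1 entries read)
#5 VA=0xE8101E0D803 (w,user):
  [0] read 0x2D idx=29: raw=0x4E007 flags P=1 W=1 U=1 S=0
  [1] read 0x4E idx=4: raw=0x4F007 flags P=1 W=1 U=1 S=0
  [2] read 0x4F idx=15: raw=0x52007 flags P=1 W=1 U=1 S=0
  [3] read 0x52 idx=13: raw=0x53005 flags P=1 W=0 U=1 S=0
  → PROTECTION_VIOLATION  (4 entries read)
#6 VA=0x8681C14AFB (w,user):
  [0] read 0x2D idx=1: raw=0x55007 flags P=1 W=1 U=1 S=0
  [1] read 0x55 idx=26: raw=0x56007 flags P=1 W=1 U=1 S=0
  [2] read 0x56 idx=14: raw=0x58007 flags P=1 W=1 U=1 S=0
  [3] read 0x58 idx=20: raw=0x5B005 flags P=1 W=0 U=1 S=0
  → PROTECTION_VIOLATION  (4 entries read)
#7 VA=0x60601C005A3 (w,user):
  [0] read 0x2D idx=12: raw=0x5E007 flags P=1 W=1 U=1 S=0
  [1] read 0x5E idx=24: raw=0x62007 flags P=1 W=1 U=1 S=0
  [2] read 0x62 idx=14: raw=0x66087 flags P=1 W=1 U=1 S=1
  → PA=0x665A3 (huge @L2)  (3 entries read)

TLB: [["0xB070160F", "0x47"], ["0x90000000", "0x4B"], ["0x60601C00", "0x66"]]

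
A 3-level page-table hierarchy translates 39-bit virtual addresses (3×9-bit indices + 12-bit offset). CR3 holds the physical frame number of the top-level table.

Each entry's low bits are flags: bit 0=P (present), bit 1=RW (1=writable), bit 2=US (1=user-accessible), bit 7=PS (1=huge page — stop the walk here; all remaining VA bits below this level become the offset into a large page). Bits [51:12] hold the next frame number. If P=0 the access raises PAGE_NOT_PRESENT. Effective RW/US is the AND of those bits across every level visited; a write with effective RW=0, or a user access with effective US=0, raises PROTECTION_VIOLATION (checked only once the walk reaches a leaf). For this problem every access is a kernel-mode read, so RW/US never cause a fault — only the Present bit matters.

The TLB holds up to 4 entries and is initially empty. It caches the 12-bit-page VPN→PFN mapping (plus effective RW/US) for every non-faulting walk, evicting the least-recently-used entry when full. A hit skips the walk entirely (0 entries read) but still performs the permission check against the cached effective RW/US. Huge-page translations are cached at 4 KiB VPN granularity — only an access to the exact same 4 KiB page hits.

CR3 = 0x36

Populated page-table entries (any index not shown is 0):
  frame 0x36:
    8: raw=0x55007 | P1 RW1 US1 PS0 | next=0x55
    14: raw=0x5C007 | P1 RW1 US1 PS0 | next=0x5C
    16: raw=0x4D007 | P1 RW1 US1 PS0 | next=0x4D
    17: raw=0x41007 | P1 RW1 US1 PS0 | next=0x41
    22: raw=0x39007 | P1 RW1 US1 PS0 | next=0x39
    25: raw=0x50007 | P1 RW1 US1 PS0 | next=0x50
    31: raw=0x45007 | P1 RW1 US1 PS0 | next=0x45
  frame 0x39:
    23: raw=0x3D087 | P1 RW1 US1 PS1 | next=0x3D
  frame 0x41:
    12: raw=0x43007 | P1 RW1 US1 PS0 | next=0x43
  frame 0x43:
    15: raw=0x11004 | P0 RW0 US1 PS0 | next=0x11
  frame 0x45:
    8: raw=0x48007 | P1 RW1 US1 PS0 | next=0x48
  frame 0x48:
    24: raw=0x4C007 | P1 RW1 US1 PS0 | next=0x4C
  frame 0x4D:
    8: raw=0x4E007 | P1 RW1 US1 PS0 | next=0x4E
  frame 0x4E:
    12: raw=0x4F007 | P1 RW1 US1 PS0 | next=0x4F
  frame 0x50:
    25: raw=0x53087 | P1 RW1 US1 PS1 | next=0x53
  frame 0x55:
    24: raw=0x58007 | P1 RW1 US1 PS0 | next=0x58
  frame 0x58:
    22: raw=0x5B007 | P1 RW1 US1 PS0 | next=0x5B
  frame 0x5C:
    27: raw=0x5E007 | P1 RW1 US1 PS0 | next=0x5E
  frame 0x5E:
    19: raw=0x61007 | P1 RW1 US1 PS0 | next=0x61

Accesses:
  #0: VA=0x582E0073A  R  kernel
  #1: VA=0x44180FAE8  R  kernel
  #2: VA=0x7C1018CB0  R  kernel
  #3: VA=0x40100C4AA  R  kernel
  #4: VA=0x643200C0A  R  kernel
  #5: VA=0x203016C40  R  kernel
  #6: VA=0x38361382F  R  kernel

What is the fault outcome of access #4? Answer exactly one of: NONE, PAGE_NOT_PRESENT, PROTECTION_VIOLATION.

Walk each access:
#0 VA=0x582E0073A (r,kernel):
  [0] read 0x36 idx=22: raw=0x39007 flags P=1 W=1 U=1 S=0
  [1] read 0x39 idx=23: raw=0x3D087 flags P=1 W=1 U=1 S=1
  ⇒ phys 0x3D73A (huge @L1)  [2 reads]
#1 VA=0x44180FAE8 (r,kernel):
  [0] read 0x36 idx=17: raw=0x41007 flags P=1 W=1 U=1 S=0
  [1] read 0x41 idx=12: raw=0x43007 flags P=1 W=1 U=1 S=0
  [2] read 0x43 idx=15: raw=0x11004 flags P=0 W=0 U=1 S=0
  ✗ PAGE_NOT_PRESENT  [3 reads]
#2 VA=0x7C1018CB0 (r,kernel):
  [0] read 0x36 idx=31: raw=0x45007 flags P=1 W=1 U=1 S=0
  [1] read 0x45 idx=8: raw=0x48007 flags P=1 W=1 U=1 S=0
  [2] read 0x48 idx=24: raw=0x4C007 flags P=1 W=1 U=1 S=0
  ⇒ phys 0x4CCB0  [3 reads]
#3 VA=0x40100C4AA (r,kernel):
  [0] read 0x36 idx=16: raw=0x4D007 flags P=1 W=1 U=1 S=0
  [1] read 0x4D idx=8: raw=0x4E007 flags P=1 W=1 U=1 S=0
  [2] read 0x4E idx=12: raw=0x4F007 flags P=1 W=1 U=1 S=0
  ⇒ phys 0x4F4AA  [3 reads]
#4 VA=0x643200C0A (r,kernel):
  [0] read 0x36 idx=25: raw=0x50007 flags P=1 W=1 U=1 S=0
  [1] read 0x50 idx=25: raw=0x53087 flags P=1 W=1 U=1 S=1
  ⇒ phys 0x53C0A (huge @L1)  [2 reads]
#5 VA=0x203016C40 (r,kernel):
  [0] read 0x36 idx=8: raw=0x55007 flags P=1 W=1 U=1 S=0
  [1] read 0x55 idx=24: raw=0x58007 flags P=1 W=1 U=1 S=0
  [2] read 0x58 idx=22: raw=0x5B007 flags P=1 W=1 U=1 S=0
  ⇒ phys 0x5BC40  [3 reads]
#6 VA=0x38361382F (r,kernel):
  [0] read 0x36 idx=14: raw=0x5C007 flags P=1 W=1 U=1 S=0
  [1] read 0x5C idx=27: raw=0x5E007 flags P=1 W=1 U=1 S=0
  [2] read 0x5E idx=19: raw=0x61007 flags P=1 W=1 U=1 S=0
  ⇒ phys 0x6182F  [3 reads]

Access #4 fault: NONE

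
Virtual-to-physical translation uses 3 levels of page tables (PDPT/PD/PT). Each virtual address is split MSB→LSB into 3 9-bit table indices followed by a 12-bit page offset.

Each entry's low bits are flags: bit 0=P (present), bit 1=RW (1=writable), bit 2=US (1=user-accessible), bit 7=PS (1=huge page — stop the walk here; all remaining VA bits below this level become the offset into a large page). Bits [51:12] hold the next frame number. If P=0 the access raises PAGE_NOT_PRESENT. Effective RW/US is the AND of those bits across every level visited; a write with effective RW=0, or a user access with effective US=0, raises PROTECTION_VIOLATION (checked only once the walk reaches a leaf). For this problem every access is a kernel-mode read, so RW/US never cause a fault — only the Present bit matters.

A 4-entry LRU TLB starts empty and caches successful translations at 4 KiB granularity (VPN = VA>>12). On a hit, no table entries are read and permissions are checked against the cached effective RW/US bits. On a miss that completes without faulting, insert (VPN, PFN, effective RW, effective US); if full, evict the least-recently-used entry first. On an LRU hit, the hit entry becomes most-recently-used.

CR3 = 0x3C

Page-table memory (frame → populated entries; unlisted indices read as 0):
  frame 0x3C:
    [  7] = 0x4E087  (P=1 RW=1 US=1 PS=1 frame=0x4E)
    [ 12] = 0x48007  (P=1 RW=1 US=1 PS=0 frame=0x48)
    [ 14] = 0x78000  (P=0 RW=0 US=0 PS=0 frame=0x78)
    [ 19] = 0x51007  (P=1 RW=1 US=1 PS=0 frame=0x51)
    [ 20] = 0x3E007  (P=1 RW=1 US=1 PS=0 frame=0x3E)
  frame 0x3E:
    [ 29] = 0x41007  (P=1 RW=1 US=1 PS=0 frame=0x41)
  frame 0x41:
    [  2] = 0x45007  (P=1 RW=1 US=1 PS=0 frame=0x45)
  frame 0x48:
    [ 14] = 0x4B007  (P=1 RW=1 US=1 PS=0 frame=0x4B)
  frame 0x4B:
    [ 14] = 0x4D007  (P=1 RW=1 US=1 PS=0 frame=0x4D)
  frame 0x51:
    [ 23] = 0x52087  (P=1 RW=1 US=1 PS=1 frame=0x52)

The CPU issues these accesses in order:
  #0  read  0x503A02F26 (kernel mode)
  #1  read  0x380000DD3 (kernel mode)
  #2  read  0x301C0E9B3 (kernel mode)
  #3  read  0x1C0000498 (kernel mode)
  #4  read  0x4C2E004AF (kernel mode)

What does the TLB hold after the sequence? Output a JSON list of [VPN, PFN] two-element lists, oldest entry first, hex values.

Per-access translation:
#0 VA=0x503A02F26 (r,kernel):
  L0 @0x3C[20] → 0x3E007  P=1,RW=1,US=1,PS=0
  L1 @0x3E[29] → 0x41007  P=1,RW=1,US=1,PS=0
  L2 @0x41[2] → 0x45007  P=1,RW=1,US=1,PS=0
  ✓ 0x45F26  — 3 lookups
#1 VA=0x380000DD3 (r,kernel):
  L0 @0x3C[14] → 0x78000  P=0,RW=0,US=0,PS=0
  ⇒ fault: PAGE_NOT_PRESENT  — 1 lookups
#2 VA=0x301C0E9B3 (r,kernel):
  L0 @0x3C[12] → 0x48007  P=1,RW=1,US=1,PS=0
  L1 @0x48[14] → 0x4B007  P=1,RW=1,US=1,PS=0
  L2 @0x4B[14] → 0x4D007  P=1,RW=1,US=1,PS=0
  ✓ 0x4D9B3  — 3 lookups
#3 VA=0x1C0000498 (r,kernel):
  L0 @0x3C[7] → 0x4E087  P=1,RW=1,US=1,PS=1
  ✓ 0x4E498 (huge @L0)  — 1 lookups
#4 VA=0x4C2E004AF (r,kernel):
  L0 @0x3C[19] → 0x51007  P=1,RW=1,US=1,PS=0
  L1 @0x51[23] → 0x52087  P=1,RW=1,US=1,PS=1
  ✓ 0x524AF (huge @L1)  — 2 lookups

TLB: [["0x503A02", "0x45"], ["0x301C0E", "0x4D"], ["0x1C0000", "0x4E"], ["0x4C2E00", "0x52"]]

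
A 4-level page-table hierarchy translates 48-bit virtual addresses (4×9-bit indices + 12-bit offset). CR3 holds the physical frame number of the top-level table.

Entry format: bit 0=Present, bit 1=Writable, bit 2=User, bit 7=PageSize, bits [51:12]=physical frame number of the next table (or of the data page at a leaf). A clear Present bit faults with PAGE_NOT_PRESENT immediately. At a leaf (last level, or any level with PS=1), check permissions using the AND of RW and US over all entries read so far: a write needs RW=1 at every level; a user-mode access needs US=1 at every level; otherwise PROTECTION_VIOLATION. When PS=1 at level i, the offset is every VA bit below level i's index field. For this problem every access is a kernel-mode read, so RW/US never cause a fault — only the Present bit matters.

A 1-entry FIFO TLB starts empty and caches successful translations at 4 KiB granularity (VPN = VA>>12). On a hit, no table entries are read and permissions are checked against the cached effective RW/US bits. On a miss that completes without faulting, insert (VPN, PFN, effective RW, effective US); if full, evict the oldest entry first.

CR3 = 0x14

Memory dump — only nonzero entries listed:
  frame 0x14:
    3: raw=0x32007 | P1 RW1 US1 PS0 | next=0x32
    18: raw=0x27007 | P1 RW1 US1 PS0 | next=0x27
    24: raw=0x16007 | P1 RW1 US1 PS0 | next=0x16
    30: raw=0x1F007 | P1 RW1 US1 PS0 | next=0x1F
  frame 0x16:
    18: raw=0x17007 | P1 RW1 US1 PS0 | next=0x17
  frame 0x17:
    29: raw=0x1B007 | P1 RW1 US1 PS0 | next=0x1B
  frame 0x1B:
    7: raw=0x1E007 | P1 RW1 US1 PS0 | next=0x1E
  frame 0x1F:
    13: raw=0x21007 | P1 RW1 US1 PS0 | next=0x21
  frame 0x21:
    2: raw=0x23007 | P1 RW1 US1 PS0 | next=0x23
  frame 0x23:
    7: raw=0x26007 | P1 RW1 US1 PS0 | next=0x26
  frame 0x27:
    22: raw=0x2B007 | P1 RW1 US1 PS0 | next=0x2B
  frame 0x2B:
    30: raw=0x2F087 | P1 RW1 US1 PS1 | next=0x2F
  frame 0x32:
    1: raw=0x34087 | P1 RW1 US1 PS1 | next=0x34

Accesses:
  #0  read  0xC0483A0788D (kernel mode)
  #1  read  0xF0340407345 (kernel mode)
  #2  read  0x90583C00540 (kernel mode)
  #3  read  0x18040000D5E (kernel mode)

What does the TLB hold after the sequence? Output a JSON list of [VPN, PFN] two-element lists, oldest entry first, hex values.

Per-access translation:
#0 VA=0xC0483A0788D (r,kernel):
  lvl0: tbl 0x14, slot 24 ⇒ 0x16007 (P1/RW1/US1/PS0)
  lvl1: tbl 0x16, slot 18 ⇒ 0x17007 (P1/RW1/US1/PS0)
  lvl2: tbl 0x17, slot 29 ⇒ 0x1B007 (P1/RW1/US1/PS0)
  lvl3: tbl 0x1B, slot 7 ⇒ 0x1E007 (P1/RW1/US1/PS0)
  ✓ 0x1E88D  — 4 lookups
#1 VA=0xF0340407345 (r,kernel):
  lvl0: tbl 0x14, slot 30 ⇒ 0x1F007 (P1/RW1/US1/PS0)
  lvl1: tbl 0x1F, slot 13 ⇒ 0x21007 (P1/RW1/US1/PS0)
  lvl2: tbl 0x21, slot 2 ⇒ 0x23007 (P1/RW1/US1/PS0)
  lvl3: tbl 0x23, slot 7 ⇒ 0x26007 (P1/RW1/US1/PS0)
  ✓ 0x26345  — 4 lookups
#2 VA=0x90583C00540 (r,kernel):
  lvl0: tbl 0x14, slot 18 ⇒ 0x27007 (P1/RW1/US1/PS0)
  lvl1: tbl 0x27, slot 22 ⇒ 0x2B007 (P1/RW1/US1/PS0)
  lvl2: tbl 0x2B, slot 30 ⇒ 0x2F087 (P1/RW1/US1/PS1)
  ✓ 0x2F540 (huge @L2)  — 3 lookups
#3 VA=0x18040000D5E (r,kernel):
  lvl0: tbl 0x14, slot 3 ⇒ 0x32007 (P1/RW1/US1/PS0)
  lvl1: tbl 0x32, slot 1 ⇒ 0x34087 (P1/RW1/US1/PS1)
  ✓ 0x34D5E (huge @L1)  — 2 lookups

TLB: [["0x18040000", "0x34"]]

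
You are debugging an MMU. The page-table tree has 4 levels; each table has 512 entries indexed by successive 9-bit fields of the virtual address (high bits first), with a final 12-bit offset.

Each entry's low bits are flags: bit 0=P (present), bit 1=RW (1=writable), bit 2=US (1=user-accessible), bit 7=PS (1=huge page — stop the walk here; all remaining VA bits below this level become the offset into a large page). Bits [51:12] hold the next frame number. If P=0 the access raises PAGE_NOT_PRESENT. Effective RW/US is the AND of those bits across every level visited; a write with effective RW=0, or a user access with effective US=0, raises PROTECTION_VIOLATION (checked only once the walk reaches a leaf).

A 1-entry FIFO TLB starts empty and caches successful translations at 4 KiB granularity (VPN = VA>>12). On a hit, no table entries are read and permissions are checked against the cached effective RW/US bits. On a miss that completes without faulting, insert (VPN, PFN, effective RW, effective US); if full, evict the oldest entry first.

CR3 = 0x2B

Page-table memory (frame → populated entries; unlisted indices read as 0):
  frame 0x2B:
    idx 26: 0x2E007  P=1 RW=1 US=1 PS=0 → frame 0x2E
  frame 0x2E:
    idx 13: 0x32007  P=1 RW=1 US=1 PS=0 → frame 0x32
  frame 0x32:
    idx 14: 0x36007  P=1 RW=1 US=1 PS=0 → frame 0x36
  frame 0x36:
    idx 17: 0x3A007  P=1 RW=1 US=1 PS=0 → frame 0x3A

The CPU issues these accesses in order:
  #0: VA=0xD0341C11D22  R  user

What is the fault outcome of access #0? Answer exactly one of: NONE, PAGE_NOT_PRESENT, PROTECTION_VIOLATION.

Trace:
#0 VA=0xD0341C11D22 (r,user):
  lvl0: tbl 0x2B, slot 26 ⇒ 0x2E007 (P1/RW1/US1/PS0)
  lvl1: tbl 0x2E, slot 13 ⇒ 0x32007 (P1/RW1/US1/PS0)
  lvl2: tbl 0x32, slot 14 ⇒ 0x36007 (P1/RW1/US1/PS0)
  lvl3: tbl 0x36, slot 17 ⇒ 0x3A007 (P1/RW1/US1/PS0)
  → PA=0x3AD22  (4 entries read)

Access #0 fault: NONE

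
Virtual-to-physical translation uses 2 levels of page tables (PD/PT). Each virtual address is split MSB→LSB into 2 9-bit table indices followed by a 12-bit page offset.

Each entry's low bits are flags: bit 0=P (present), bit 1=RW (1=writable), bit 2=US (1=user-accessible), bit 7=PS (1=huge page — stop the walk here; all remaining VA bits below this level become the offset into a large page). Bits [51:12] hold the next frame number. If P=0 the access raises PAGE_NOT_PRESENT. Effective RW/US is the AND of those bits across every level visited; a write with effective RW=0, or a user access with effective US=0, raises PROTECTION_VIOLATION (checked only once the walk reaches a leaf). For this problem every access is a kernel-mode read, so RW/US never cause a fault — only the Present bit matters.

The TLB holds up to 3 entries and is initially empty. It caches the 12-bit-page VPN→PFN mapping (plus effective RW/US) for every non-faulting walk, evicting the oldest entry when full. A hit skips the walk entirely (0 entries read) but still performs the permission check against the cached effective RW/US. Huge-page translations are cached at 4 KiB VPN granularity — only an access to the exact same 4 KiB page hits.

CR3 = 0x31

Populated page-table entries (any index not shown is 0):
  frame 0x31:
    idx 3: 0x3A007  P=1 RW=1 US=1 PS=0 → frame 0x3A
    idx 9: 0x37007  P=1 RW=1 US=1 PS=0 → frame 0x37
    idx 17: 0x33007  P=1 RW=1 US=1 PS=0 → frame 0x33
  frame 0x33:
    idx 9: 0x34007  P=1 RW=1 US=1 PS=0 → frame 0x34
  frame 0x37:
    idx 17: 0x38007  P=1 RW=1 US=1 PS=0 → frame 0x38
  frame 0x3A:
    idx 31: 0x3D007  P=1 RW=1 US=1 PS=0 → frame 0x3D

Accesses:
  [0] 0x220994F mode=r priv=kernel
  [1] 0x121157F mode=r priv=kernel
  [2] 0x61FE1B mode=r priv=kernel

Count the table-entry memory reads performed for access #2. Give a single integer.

Per-access translation:
#0 VA=0x220994F (r,kernel):
  L0 @0x31[17] → 0x33007  P=1,RW=1,US=1,PS=0
  L1 @0x33[9] → 0x34007  P=1,RW=1,US=1,PS=0
  ✓ 0x3494F  — 2 lookups
#1 VA=0x121157F (r,kernel):
  L0 @0x31[9] → 0x37007  P=1,RW=1,US=1,PS=0
  L1 @0x37[17] → 0x38007  P=1,RW=1,US=1,PS=0
  ✓ 0x3857F  — 2 lookups
#2 VA=0x61FE1B (r,kernel):
  L0 @0x31[3] → 0x3A007  P=1,RW=1,US=1,PS=0
  L1 @0x3A[31] → 0x3D007  P=1,RW=1,US=1,PS=0
  ✓ 0x3DE1B  — 2 lookups

Entries read for #2: 2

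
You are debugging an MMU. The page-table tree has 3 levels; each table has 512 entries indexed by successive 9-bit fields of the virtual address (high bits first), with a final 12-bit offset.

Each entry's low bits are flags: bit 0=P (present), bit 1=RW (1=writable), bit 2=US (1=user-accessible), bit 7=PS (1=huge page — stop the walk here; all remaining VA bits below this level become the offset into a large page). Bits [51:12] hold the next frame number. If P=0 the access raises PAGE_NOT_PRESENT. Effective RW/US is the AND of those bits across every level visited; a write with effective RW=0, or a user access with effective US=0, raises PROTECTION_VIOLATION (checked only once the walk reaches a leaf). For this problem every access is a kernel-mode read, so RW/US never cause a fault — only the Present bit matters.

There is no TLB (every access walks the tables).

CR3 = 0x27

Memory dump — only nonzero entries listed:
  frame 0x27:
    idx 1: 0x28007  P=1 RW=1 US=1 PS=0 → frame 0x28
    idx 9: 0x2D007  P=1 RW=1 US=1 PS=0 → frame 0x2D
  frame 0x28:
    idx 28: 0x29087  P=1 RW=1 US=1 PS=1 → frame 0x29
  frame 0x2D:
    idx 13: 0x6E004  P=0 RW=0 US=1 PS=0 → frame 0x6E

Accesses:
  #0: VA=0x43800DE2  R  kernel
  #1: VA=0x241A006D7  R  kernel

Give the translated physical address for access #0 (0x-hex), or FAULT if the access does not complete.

Trace:
#0 VA=0x43800DE2 (r,kernel):
  lvl0: tbl 0x27, slot 1 ⇒ 0x28007 (P1/RW1/US1/PS0)
  lvl1: tbl 0x28, slot 28 ⇒ 0x29087 (P1/RW1/US1/PS1)
  → PA=0x29DE2 (huge @L1)  (2 entries read)
#1 VA=0x241A006D7 (r,kernel):
  lvl0: tbl 0x27, slot 9 ⇒ 0x2D007 (P1/RW1/US1/PS0)
  lvl1: tbl 0x2D, slot 13 ⇒ 0x6E004 (P0/RW0/US1/PS0)
  ✗ PAGE_NOT_PRESENT  [2 reads]

Access #0 PA: 0x29DE2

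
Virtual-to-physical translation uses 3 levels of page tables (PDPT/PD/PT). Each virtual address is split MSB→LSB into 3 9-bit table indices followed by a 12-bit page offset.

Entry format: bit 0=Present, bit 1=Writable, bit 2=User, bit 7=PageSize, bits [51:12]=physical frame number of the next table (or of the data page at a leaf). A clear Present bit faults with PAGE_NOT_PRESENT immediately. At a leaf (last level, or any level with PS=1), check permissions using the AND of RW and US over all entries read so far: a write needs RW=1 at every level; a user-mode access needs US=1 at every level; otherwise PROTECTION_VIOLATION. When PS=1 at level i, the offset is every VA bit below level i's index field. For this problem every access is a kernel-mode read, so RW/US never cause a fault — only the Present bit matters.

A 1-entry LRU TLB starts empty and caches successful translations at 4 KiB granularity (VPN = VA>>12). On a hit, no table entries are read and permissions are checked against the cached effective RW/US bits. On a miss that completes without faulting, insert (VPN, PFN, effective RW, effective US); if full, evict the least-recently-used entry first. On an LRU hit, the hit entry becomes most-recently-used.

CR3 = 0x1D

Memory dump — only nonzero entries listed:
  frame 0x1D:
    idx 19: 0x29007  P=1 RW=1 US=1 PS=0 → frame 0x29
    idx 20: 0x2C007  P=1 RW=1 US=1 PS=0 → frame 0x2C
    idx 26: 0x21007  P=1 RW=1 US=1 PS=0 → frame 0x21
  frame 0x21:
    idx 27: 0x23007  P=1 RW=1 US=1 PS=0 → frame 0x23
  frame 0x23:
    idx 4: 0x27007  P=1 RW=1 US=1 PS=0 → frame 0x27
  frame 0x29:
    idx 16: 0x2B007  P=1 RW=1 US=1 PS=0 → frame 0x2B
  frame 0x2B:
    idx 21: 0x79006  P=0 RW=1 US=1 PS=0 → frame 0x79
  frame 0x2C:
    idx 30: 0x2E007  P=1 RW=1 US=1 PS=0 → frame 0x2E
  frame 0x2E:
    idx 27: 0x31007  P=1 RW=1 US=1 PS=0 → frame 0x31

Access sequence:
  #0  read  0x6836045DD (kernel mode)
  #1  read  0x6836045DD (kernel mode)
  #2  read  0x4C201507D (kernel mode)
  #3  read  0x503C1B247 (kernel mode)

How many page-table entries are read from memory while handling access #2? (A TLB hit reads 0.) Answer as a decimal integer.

Walk each access:
#0 VA=0x6836045DD (r,kernel):
  lvl0: tbl 0x1D, slot 26 ⇒ 0x21007 (P1/RW1/US1/PS0)
  lvl1: tbl 0x21, slot 27 ⇒ 0x23007 (P1/RW1/US1/PS0)
  lvl2: tbl 0x23, slot 4 ⇒ 0x27007 (P1/RW1/US1/PS0)
  ⇒ phys 0x275DD  [3 reads]
#1 VA=0x6836045DD (r,kernel):
  TLB hit vpn=0x683604 → PA=0x275DD
#2 VA=0x4C201507D (r,kernel):
  lvl0: tbl 0x1D, slot 19 ⇒ 0x29007 (P1/RW1/US1/PS0)
  lvl1: tbl 0x29, slot 16 ⇒ 0x2B007 (P1/RW1/US1/PS0)
  lvl2: tbl 0x2B, slot 21 ⇒ 0x79006 (P0/RW1/US1/PS0)
  ✗ PAGE_NOT_PRESENT  [3 reads]
#3 VA=0x503C1B247 (r,kernel):
  lvl0: tbl 0x1D, slot 20 ⇒ 0x2C007 (P1/RW1/US1/PS0)
  lvl1: tbl 0x2C, slot 30 ⇒ 0x2E007 (P1/RW1/US1/PS0)
  lvl2: tbl 0x2E, slot 27 ⇒ 0x31007 (P1/RW1/US1/PS0)
  ⇒ phys 0x31247  [3 reads]

Entries read for #2: 3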